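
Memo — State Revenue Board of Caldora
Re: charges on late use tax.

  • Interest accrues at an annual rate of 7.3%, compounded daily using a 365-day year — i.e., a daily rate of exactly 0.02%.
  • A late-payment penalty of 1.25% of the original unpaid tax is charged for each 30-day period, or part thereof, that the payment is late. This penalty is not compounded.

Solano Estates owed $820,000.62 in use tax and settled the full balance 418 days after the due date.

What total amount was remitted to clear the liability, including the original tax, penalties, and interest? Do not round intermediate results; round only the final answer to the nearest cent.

$1,034,992.35

Penalty periods: ⌈418/30⌉ = 14; penalty = 14 × 1.25% × $820,000.62 = $143,500.11…
Interest: $820,000.62 × ((1 + 0.0002)^418 − 1) = $820,000.62 × 0.08718484… = $71,491.6241…
Total = $820,000.62 + $143,500.1085 + $71,491.6241… = $1,034,992.35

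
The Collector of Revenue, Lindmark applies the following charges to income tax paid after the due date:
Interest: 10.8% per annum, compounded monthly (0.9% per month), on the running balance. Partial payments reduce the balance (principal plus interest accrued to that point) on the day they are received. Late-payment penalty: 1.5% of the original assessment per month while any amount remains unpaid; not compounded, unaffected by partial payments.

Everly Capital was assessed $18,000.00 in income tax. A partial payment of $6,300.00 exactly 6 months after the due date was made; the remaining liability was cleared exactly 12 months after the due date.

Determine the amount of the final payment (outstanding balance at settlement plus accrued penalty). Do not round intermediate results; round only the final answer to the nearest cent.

$16,635.23

Balance at month 6: $18,000.0000 × (1 + 0.009)^6 = $18,994.1342…
After $6,300.00 payment: $18,994.1342… − $6,300.00 = $12,694.1342…
Balance at month 12: $12,694.1342… × (1 + 0.009)^6 = $13,395.2272…
Penalty: 12 × 1.5% × $18,000.00 = $3,240.00
Final settlement = outstanding balance + penalty = $13,395.2272… + $3,240.00 = $16,635.23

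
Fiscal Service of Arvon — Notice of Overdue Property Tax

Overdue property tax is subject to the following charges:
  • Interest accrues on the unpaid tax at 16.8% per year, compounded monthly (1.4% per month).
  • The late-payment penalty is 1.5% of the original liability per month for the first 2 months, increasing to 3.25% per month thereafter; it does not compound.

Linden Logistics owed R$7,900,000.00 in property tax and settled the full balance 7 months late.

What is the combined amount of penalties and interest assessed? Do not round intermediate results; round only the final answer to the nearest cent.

Penalty, months 1–2: 2 × 1.5% × R$7,900,000.00 = R$237,000.00
Penalty, months 3–7: 5 × 3.25% × R$7,900,000.00 = R$1,283,750.00
Interest: R$7,900,000.00 × ((1 + 0.014)^7 − 1) = R$7,900,000.00 × 0.1022134… = R$807,485.8277…
Penalties + interest = R$1,520,750.0000 + R$807,485.8277… = R$2,328,235.83

R$2,328,235.83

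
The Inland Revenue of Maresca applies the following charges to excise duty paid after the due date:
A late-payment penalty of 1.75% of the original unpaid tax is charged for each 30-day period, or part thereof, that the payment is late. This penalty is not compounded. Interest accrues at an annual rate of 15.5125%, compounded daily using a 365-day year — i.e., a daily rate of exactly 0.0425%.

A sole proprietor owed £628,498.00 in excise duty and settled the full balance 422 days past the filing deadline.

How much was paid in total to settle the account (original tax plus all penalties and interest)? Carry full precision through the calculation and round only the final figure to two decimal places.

£916,911.86

Penalty periods: ⌈422/30⌉ = 15; penalty = 15 × 1.75% × £628,498.00 = £164,980.73…
Interest: £628,498.00 × ((1 + 0.000425)^422 − 1) = £628,498.00 × 0.19639384… = £123,433.1356…
Total = £628,498.00 + £164,980.7250 + £123,433.1356… = £916,911.86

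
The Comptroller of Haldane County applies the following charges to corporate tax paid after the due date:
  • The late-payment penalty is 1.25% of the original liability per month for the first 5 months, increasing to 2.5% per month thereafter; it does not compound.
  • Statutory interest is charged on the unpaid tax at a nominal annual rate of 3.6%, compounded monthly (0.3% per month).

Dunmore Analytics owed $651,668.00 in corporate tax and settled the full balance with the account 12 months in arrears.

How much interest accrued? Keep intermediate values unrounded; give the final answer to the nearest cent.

Interest: $651,668.00 × ((1 + 0.003)^12 − 1) = $651,668.00 × 0.0366000… = $23,851.0360…

$23,851.04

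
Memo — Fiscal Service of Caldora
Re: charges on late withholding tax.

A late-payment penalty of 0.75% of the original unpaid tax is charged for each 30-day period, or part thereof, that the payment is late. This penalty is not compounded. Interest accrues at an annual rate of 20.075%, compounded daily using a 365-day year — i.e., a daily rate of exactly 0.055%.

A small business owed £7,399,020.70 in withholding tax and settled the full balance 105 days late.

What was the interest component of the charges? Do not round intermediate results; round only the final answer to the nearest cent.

Interest: £7,399,020.70 × ((1 + 0.00055)^105 − 1) = £7,399,020.70 × 0.05943328… = £439,748.0763…

£439,748.08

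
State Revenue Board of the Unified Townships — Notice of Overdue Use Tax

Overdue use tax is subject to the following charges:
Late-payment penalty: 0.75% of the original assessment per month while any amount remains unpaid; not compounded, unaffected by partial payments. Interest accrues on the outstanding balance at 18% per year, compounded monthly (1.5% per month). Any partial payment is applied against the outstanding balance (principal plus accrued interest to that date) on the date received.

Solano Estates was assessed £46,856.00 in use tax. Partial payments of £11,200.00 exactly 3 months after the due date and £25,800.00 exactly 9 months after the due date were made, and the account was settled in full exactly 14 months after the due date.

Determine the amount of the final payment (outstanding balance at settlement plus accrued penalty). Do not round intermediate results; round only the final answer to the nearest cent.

Balance at month 3: £46,856.0000 × (1 + 0.015)^3 = £48,996.3059…
After £11,200.00 payment: £48,996.3059… − £11,200.00 = £37,796.3059…
Balance at month 9: £37,796.3059… × (1 + 0.015)^6 = £41,328.1161…
After £25,800.00 payment: £41,328.1161… − £25,800.00 = £15,528.1161…
Balance at month 14: £15,528.1161… × (1 + 0.015)^5 = £16,728.1911…
Penalty: 14 × 0.75% × £46,856.00 = £4,919.88
Final settlement = outstanding balance + penalty = £16,728.1911… + £4,919.88 = £21,648.07

£21,648.07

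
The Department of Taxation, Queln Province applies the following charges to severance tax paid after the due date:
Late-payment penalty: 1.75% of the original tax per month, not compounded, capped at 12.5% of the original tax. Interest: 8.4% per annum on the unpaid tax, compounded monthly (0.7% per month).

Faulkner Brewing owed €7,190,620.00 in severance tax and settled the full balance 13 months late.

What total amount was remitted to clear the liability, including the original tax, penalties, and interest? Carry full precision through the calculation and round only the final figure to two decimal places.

Penalty (uncapped): 13 × 1.75% × €7,190,620.00 = €1,635,866.05; cap = 12.5% × €7,190,620.00 = €898,827.50 → penalty = €898,827.50
Interest: €7,190,620.00 × ((1 + 0.007)^13 − 1) = €7,190,620.00 × 0.0949218… = €682,546.8563…
Total = €7,190,620.00 + €898,827.5000 + €682,546.8563… = €8,771,994.36

€8,771,994.36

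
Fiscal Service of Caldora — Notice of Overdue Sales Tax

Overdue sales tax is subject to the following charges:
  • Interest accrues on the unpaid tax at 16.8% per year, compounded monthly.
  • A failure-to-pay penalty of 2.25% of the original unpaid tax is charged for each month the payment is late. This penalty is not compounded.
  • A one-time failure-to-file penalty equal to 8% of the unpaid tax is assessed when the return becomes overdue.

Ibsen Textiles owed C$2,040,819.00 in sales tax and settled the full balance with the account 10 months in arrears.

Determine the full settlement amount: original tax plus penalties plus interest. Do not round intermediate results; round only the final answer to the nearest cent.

C$2,967,672.22

Failure-to-file penalty: 8% × C$2,040,819.00 = C$163,265.52
Failure-to-pay penalty = 2.25% × C$2,040,819.00 × 10 mo = C$459,184.28…
Interest (16.8%/yr ÷ 12 = 1.4%/month): C$2,040,819.00 × ((1 + 0.014)^10 − 1) = C$304,403.4283…
Total = C$2,040,819.00 + C$622,449.7950 + C$304,403.4283… = C$2,967,672.22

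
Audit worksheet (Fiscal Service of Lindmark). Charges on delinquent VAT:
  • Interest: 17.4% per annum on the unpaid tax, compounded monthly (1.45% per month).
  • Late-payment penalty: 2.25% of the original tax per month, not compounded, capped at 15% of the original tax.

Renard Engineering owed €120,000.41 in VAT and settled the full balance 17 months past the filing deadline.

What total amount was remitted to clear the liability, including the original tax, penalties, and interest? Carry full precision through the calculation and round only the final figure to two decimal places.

Penalty (uncapped): 17 × 2.25% × €120,000.41 = €45,900.16…; cap = 15% × €120,000.41 = €18,000.06… → penalty = €18,000.06…
Interest: €120,000.41 × ((1 + 0.0145)^17 − 1) = €120,000.41 × 0.2772764… = €33,273.2765…
Total = €120,000.41 + €18,000.0615 + €33,273.2765… = €171,273.75

€171,273.75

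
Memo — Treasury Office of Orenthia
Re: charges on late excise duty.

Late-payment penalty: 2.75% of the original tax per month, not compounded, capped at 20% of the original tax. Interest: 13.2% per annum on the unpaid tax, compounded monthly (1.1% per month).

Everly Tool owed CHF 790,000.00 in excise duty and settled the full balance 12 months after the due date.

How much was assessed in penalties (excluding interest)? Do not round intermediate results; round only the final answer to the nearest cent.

CHF 158,000.00

Penalty (uncapped): 12 × 2.75% × CHF 790,000.00 = CHF 260,700.00; cap = 20% × CHF 790,000.00 = CHF 158,000.00 → penalty = CHF 158,000.00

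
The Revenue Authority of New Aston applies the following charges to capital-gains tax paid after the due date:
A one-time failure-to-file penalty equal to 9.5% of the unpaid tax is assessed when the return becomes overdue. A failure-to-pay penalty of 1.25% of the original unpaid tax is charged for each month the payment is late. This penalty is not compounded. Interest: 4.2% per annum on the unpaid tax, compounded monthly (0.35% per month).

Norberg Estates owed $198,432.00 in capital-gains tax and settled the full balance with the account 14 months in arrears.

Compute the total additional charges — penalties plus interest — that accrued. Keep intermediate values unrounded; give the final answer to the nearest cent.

$63,524.14

Failure-to-file penalty: 9.5% × $198,432.00 = $18,851.04
Failure-to-pay penalty = 1.25% × $198,432.00 × 14 mo = $34,725.60
Interest: $198,432.00 × ((1 + 0.0035)^14 − 1) = $198,432.00 × 0.0501305… = $9,947.4969…
Penalties + interest = $53,576.6400 + $9,947.4969… = $63,524.14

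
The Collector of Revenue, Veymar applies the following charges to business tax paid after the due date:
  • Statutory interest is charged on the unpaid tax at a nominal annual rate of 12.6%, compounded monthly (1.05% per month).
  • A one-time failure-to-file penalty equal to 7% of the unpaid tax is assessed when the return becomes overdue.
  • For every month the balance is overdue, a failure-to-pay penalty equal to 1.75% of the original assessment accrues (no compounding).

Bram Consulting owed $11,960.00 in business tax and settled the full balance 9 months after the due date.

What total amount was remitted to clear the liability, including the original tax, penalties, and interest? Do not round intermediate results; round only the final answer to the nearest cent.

Failure-to-file penalty: 7% × $11,960.00 = $837.20
Failure-to-pay penalty: 9 × 1.75% × $11,960.00 = $1,883.70
Interest: $11,960.00 × ((1 + 0.0105)^9 − 1) = $11,960.00 × 0.0985678… = $1,178.8707…
Total = $11,960.00 + $2,720.9000 + $1,178.8707… = $15,859.77

$15,859.77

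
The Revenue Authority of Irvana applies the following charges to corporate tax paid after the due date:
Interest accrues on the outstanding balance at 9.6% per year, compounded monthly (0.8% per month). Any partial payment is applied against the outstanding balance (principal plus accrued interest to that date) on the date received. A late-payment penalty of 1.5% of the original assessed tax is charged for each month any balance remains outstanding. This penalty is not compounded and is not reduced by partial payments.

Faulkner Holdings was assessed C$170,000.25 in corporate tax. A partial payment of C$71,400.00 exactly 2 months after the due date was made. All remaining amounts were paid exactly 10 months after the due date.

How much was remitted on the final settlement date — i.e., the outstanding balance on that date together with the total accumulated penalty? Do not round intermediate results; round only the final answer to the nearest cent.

C$133,500.88

Balance at month 2: C$170,000.2500 × (1 + 0.008)^2 = C$172,731.1340…
After C$71,400.00 payment: C$172,731.1340… − C$71,400.00 = C$101,331.1340…
Balance at month 10: C$101,331.1340… × (1 + 0.008)^8 = C$108,000.8466…
Penalty: 10 × 1.5% × C$170,000.25 = C$25,500.04…
Final settlement = outstanding balance + penalty = C$108,000.8466… + C$25,500.04… = C$133,500.88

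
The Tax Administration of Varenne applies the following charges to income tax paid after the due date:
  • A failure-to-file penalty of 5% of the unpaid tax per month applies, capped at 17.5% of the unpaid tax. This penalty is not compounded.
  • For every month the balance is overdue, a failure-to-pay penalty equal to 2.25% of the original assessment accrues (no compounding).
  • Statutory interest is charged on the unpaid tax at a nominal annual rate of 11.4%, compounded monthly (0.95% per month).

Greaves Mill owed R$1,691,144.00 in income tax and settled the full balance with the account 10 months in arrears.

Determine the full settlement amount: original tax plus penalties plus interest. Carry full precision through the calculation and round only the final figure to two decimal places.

Failure-to-file: 10 × 5% × R$1,691,144.00 = R$845,572.00, capped at 17.5% × R$1,691,144.00 = R$295,950.20
Failure-to-pay penalty: 10 × 2.25% × R$1,691,144.00 = R$380,507.40
Interest: R$1,691,144.00 × ((1 + 0.0095)^10 − 1) = R$1,691,144.00 × 0.0991659… = R$167,703.7578…
Total = R$1,691,144.00 + R$676,457.6000 + R$167,703.7578… = R$2,535,305.36

R$2,535,305.36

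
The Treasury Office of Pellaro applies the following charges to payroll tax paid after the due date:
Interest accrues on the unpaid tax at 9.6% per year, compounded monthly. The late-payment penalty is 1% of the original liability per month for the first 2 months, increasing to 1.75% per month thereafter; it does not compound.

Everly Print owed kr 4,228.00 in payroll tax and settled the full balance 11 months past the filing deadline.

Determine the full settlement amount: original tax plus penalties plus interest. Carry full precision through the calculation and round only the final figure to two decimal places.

kr 5,365.78

Penalty, months 1–2: 2 × 1% × kr 4,228.00 = kr 84.56
Penalty, months 3–11: 9 × 1.75% × kr 4,228.00 = kr 665.91
Interest (9.6%/yr ÷ 12 = 0.8%/month): kr 4,228.00 × ((1 + 0.008)^11 − 1) = kr 387.3095…
Total = kr 4,228.00 + kr 750.4700 + kr 387.3095… = kr 5,365.78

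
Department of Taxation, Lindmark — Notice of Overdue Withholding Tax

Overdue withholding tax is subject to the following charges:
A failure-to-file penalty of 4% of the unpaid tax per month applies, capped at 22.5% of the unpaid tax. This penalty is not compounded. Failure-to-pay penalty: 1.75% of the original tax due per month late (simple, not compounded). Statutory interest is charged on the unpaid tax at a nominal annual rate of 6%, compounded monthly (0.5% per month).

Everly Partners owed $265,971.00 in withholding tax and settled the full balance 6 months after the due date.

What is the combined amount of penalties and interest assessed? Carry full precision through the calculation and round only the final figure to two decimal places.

$95,849.97

Failure-to-file: 6 × 4% × $265,971.00 = $63,833.04, capped at 22.5% × $265,971.00 = $59,843.48…
Failure-to-pay penalty: 6 × 1.75% × $265,971.00 = $27,926.96…
Interest: $265,971.00 × ((1 + 0.005)^6 − 1) = $265,971.00 × 0.0303775… = $8,079.5366…
Penalties + interest = $87,770.4300 + $8,079.5366… = $95,849.97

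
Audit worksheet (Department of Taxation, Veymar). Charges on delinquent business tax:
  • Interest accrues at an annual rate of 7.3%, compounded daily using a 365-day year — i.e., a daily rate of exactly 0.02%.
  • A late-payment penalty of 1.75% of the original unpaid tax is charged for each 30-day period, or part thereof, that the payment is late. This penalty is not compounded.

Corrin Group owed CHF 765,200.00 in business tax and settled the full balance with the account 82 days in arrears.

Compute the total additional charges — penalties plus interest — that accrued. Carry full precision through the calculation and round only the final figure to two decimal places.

CHF 52,824.47

Penalty periods: ⌈82/30⌉ = 3; penalty = 3 × 1.75% × CHF 765,200.00 = CHF 40,173.00
Interest: CHF 765,200.00 × ((1 + 0.0002)^82 − 1) = CHF 765,200.00 × 0.01653355… = CHF 12,651.4734…
Penalties + interest = CHF 40,173.0000 + CHF 12,651.4734… = CHF 52,824.47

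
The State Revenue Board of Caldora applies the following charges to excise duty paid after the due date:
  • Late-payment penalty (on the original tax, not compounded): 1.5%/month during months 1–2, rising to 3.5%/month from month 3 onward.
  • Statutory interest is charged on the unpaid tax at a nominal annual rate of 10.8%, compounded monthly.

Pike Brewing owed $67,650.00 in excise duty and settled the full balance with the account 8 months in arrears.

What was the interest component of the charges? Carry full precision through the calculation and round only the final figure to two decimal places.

$5,027.02

Interest (10.8%/yr ÷ 12 = 0.9%/month): $67,650.00 × ((1 + 0.009)^8 − 1) = $5,027.0232…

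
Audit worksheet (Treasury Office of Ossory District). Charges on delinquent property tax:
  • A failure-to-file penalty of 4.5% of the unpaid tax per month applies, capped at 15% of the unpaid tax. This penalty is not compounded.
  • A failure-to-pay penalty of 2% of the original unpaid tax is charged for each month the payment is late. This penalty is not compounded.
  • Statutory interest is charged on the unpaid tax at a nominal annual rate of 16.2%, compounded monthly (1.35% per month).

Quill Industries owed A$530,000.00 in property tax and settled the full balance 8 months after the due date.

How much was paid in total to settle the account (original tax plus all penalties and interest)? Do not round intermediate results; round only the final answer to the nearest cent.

Failure-to-file: 8 × 4.5% × A$530,000.00 = A$190,800.00, capped at 15% × A$530,000.00 = A$79,500.00
Failure-to-pay penalty = 2% × A$530,000.00 × 8 mo = A$84,800.00
Interest: A$530,000.00 × ((1 + 0.0135)^8 − 1) = A$530,000.00 × 0.1132431… = A$60,018.8596…
Total = A$530,000.00 + A$164,300.0000 + A$60,018.8596… = A$754,318.86

A$754,318.86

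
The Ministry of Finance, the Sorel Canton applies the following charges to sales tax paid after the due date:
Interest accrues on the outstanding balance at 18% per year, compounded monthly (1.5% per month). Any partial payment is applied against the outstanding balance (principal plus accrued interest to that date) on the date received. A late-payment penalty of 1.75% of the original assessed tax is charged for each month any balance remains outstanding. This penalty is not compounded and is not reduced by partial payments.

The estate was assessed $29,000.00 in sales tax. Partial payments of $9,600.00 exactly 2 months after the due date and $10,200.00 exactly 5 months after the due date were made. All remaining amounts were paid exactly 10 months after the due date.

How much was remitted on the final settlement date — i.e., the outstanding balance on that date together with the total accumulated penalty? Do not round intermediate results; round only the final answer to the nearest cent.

Balance at month 2: $29,000.0000 × (1 + 0.015)^2 = $29,876.5250
After $9,600.00 payment: $29,876.5250 − $9,600.00 = $20,276.5250
Balance at month 5: $20,276.5250 × (1 + 0.015)^3 = $21,202.7237…
After $10,200.00 payment: $21,202.7237… − $10,200.00 = $11,002.7237…
Balance at month 10: $11,002.7237… × (1 + 0.015)^5 = $11,853.0583…
Penalty: 10 × 1.75% × $29,000.00 = $5,075.00
Final settlement = outstanding balance + penalty = $11,853.0583… + $5,075.00 = $16,928.06

$16,928.06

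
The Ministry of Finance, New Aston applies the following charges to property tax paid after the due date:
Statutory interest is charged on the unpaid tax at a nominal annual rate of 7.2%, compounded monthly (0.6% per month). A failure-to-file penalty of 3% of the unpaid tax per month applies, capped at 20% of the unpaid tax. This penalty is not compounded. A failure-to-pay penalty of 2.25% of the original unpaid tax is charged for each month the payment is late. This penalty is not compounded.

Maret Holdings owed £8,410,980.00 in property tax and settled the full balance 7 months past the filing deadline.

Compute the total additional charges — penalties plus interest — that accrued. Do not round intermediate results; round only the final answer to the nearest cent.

£3,366,609.18

Failure-to-file: 7 × 3% × £8,410,980.00 = £1,766,305.80, capped at 20% × £8,410,980.00 = £1,682,196.00
Failure-to-pay penalty: 7 × 2.25% × £8,410,980.00 = £1,324,729.35
Interest: £8,410,980.00 × ((1 + 0.006)^7 − 1) = £8,410,980.00 × 0.0427636… = £359,683.8308…
Penalties + interest = £3,006,925.3500 + £359,683.8308… = £3,366,609.18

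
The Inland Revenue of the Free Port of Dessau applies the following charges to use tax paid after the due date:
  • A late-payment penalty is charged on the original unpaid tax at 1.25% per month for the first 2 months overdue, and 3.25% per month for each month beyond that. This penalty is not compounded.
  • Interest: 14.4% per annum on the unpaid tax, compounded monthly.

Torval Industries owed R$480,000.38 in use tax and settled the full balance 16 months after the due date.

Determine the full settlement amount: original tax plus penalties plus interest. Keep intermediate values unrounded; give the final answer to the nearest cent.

R$811,338.18

Penalty, months 1–2: 2 × 1.25% × R$480,000.38 = R$12,000.01…
Penalty, months 3–16: 14 × 3.25% × R$480,000.38 = R$218,400.17…
Interest (14.4%/yr ÷ 12 = 1.2%/month): R$480,000.38 × ((1 + 0.012)^16 − 1) = R$100,937.6147…
Total = R$480,000.38 + R$230,400.1824 + R$100,937.6147… = R$811,338.18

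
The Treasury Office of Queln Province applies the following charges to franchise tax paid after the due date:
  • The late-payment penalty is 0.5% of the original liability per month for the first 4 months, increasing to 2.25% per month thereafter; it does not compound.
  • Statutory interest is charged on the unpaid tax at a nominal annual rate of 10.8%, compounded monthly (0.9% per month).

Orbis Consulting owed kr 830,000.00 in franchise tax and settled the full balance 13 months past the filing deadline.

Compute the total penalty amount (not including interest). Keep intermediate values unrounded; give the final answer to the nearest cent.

kr 184,675.00

Penalty, months 1–4: 4 × 0.5% × kr 830,000.00 = kr 16,600.00
Penalty, months 5–13: 9 × 2.25% × kr 830,000.00 = kr 168,075.00
Total penalty = kr 16,600.00 + kr 168,075.00 = kr 184,675.00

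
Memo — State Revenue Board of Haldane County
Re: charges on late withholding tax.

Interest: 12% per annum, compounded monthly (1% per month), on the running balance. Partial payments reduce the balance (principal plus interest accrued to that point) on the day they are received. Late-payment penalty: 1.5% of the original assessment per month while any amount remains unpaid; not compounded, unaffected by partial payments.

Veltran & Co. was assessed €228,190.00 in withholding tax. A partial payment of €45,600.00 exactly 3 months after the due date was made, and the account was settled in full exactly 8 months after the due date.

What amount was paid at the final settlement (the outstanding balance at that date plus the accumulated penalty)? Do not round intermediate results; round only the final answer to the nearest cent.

€226,553.81

Balance at month 3: €228,190.0000 × (1 + 0.01)^3 = €235,104.3852…
After €45,600.00 payment: €235,104.3852… − €45,600.00 = €189,504.3852…
Balance at month 8: €189,504.3852… × (1 + 0.01)^5 = €199,171.0134…
Penalty: 8 × 1.5% × €228,190.00 = €27,382.80
Final settlement = outstanding balance + penalty = €199,171.0134… + €27,382.80 = €226,553.81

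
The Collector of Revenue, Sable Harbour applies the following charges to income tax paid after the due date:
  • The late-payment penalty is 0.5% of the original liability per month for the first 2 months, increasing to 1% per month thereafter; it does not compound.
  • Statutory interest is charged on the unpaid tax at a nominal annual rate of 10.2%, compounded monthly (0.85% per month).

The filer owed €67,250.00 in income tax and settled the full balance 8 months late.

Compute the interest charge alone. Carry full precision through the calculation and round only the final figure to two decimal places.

Interest: €67,250.00 × ((1 + 0.0085)^8 − 1) = €67,250.00 × 0.0700578… = €4,711.3843…

€4,711.38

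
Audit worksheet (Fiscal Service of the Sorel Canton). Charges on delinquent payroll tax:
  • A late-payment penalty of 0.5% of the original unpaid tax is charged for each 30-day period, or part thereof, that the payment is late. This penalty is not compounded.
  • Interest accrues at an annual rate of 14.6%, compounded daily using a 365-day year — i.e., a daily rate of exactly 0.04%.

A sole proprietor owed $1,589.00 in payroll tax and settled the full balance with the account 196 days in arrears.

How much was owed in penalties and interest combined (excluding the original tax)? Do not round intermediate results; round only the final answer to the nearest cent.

$185.18

Penalty periods: ⌈196/30⌉ = 7; penalty = 7 × 0.5% × $1,589.00 = $55.62…
Interest: $1,589.00 × ((1 + 0.0004)^196 − 1) = $1,589.00 × 0.08153824… = $129.5643…
Penalties + interest = $55.6150 + $129.5643… = $185.18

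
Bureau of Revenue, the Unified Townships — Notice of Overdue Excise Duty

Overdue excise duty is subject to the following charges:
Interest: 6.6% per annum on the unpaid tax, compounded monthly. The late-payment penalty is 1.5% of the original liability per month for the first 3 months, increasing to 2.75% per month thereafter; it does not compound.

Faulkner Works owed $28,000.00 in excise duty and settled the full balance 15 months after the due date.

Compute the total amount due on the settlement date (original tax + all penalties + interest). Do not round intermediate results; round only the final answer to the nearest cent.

$40,901.09

Penalty, months 1–3: 3 × 1.5% × $28,000.00 = $1,260.00
Penalty, months 4–15: 12 × 2.75% × $28,000.00 = $9,240.00
Interest (6.6%/yr ÷ 12 = 0.55%/month): $28,000.00 × ((1 + 0.0055)^15 − 1) = $2,401.0900…
Total = $28,000.00 + $10,500.0000 + $2,401.0900… = $40,901.09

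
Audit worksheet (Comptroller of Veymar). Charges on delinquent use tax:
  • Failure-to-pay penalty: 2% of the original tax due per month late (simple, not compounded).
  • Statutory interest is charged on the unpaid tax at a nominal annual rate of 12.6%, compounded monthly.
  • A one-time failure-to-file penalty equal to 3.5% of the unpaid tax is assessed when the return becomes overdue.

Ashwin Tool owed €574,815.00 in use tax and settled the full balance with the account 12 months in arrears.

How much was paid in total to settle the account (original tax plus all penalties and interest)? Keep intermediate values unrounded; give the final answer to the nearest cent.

Failure-to-file penalty: 3.5% × €574,815.00 = €20,118.53…
Failure-to-pay penalty: 12 × 2% × €574,815.00 = €137,955.60
Interest (12.6%/yr ÷ 12 = 1.05%/month): €574,815.00 × ((1 + 0.0105)^12 − 1) = €76,759.2411…
Total = €574,815.00 + €158,074.1250 + €76,759.2411… = €809,648.37

€809,648.37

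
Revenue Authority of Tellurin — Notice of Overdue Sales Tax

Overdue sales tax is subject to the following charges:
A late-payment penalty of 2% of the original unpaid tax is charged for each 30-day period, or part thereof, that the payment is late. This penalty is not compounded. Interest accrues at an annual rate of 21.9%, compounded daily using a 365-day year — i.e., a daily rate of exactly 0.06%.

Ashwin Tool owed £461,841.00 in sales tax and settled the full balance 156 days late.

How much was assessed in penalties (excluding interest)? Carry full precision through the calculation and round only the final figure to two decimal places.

£55,420.92

Penalty periods: ⌈156/30⌉ = 6; penalty = 6 × 2% × £461,841.00 = £55,420.92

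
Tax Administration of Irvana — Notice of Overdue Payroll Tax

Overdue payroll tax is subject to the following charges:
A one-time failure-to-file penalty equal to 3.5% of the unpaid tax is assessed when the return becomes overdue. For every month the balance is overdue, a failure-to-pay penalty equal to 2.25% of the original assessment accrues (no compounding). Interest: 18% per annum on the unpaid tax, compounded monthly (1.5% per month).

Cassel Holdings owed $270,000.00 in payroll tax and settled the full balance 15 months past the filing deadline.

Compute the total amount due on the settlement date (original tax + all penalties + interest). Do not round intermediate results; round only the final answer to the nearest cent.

$438,137.66

Failure-to-file penalty: 3.5% × $270,000.00 = $9,450.00
Failure-to-pay penalty = 2.25% × $270,000.00 × 15 mo = $91,125.00
Interest: $270,000.00 × ((1 + 0.015)^15 − 1) = $270,000.00 × 0.2502321… = $67,562.6580…
Total = $270,000.00 + $100,575.0000 + $67,562.6580… = $438,137.66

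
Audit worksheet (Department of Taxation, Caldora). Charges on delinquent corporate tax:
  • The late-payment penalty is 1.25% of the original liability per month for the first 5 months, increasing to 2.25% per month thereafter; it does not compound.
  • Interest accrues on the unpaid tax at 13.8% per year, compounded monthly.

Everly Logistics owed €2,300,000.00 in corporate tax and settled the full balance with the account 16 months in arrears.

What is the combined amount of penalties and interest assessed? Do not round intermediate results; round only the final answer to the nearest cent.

Penalty, months 1–5: 5 × 1.25% × €2,300,000.00 = €143,750.00
Penalty, months 6–16: 11 × 2.25% × €2,300,000.00 = €569,250.00
Interest (13.8%/yr ÷ 12 = 1.15%/month): €2,300,000.00 × ((1 + 0.0115)^16 − 1) = €461,735.1644…
Penalties + interest = €713,000.0000 + €461,735.1644… = €1,174,735.16

€1,174,735.16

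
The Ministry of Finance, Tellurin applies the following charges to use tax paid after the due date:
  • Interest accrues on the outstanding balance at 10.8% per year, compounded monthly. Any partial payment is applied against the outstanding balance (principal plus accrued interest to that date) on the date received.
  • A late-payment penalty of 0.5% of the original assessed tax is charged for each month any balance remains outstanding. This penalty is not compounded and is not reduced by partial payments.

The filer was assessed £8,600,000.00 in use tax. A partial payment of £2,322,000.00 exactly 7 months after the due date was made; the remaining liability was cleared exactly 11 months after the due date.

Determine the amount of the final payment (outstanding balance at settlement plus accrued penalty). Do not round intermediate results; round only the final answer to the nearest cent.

£7,557,039.03

Monthly rate = 10.8% ÷ 12 = 0.9%
Balance at month 7: £8,600,000.0000 × (1 + 0.009)^7 = £9,156,650.0146…
After £2,322,000.00 payment: £9,156,650.0146… − £2,322,000.00 = £6,834,650.0146…
Balance at month 11: £6,834,650.0146… × (1 + 0.009)^4 = £7,084,039.0297…
Penalty: 11 × 0.5% × £8,600,000.00 = £473,000.00
Final settlement = outstanding balance + penalty = £7,084,039.0297… + £473,000.00 = £7,557,039.03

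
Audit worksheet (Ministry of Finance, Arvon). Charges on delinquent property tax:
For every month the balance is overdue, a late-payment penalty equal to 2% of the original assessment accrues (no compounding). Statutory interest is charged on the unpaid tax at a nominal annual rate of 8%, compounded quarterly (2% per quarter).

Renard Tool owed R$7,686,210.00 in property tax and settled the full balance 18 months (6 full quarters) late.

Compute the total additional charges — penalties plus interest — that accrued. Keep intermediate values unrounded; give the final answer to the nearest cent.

R$3,736,746.45

Late-payment penalty = 2% × R$7,686,210.00 × 18 mo = R$2,767,035.60
Interest: R$7,686,210.00 × ((1 + 0.02)^6 − 1) = R$7,686,210.00 × 0.1261624… = R$969,710.8486…
Penalties + interest = R$2,767,035.6000 + R$969,710.8486… = R$3,736,746.45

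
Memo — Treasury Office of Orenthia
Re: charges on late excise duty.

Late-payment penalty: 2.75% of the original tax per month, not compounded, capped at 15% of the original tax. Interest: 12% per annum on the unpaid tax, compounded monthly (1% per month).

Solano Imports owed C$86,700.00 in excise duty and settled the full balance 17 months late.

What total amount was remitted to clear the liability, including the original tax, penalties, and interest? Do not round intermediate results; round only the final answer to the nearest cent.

C$115,684.19

Penalty (uncapped): 17 × 2.75% × C$86,700.00 = C$40,532.25; cap = 15% × C$86,700.00 = C$13,005.00 → penalty = C$13,005.00
Interest: C$86,700.00 × ((1 + 0.01)^17 − 1) = C$86,700.00 × 0.1843044… = C$15,979.1942…
Total = C$86,700.00 + C$13,005.0000 + C$15,979.1942… = C$115,684.19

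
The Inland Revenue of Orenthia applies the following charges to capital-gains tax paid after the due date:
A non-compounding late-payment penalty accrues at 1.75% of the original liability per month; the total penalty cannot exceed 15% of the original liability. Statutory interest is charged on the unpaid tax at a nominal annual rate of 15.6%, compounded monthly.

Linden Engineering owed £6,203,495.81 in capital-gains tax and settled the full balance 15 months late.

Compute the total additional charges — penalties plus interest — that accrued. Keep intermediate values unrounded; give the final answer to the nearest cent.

£2,256,737.24

Penalty (uncapped): 15 × 1.75% × £6,203,495.81 = £1,628,417.65…; cap = 15% × £6,203,495.81 = £930,524.37… → penalty = £930,524.37…
Interest (15.6%/yr ÷ 12 = 1.3%/month): £6,203,495.81 × ((1 + 0.013)^15 − 1) = £1,326,212.8649…
Penalties + interest = £930,524.3715 + £1,326,212.8649… = £2,256,737.24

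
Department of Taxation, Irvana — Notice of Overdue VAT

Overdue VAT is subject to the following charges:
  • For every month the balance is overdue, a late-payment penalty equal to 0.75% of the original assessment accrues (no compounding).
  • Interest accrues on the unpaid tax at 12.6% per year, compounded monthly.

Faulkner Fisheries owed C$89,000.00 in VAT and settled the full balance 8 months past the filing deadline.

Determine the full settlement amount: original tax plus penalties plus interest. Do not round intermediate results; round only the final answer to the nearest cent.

Late-payment penalty = 0.75% × C$89,000.00 × 8 mo = C$5,340.00
Interest (12.6%/yr ÷ 12 = 1.05%/month): C$89,000.00 × ((1 + 0.0105)^8 − 1) = C$7,756.5890…
Total = C$89,000.00 + C$5,340.0000 + C$7,756.5890… = C$102,096.59

C$102,096.59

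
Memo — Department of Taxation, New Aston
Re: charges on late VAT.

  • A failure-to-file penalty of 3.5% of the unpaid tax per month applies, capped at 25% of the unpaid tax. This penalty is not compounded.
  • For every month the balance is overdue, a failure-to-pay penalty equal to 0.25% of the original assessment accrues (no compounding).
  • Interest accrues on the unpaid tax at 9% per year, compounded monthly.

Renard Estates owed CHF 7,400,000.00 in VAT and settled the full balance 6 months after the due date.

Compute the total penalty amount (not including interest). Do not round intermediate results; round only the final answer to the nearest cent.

Failure-to-file: 6 × 3.5% × CHF 7,400,000.00 = CHF 1,554,000.00 (under the 25% cap)
Failure-to-pay penalty: 6 × 0.25% × CHF 7,400,000.00 = CHF 111,000.00
Total penalty = CHF 1,554,000.00 + CHF 111,000.00 = CHF 1,665,000.00

CHF 1,665,000.00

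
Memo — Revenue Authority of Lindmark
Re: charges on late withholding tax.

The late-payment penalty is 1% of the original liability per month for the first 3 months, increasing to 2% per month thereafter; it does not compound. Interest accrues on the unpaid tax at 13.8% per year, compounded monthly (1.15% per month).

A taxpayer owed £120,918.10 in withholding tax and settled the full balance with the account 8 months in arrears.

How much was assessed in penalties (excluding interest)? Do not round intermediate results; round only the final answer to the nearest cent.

Penalty, months 1–3: 3 × 1% × £120,918.10 = £3,627.54…
Penalty, months 4–8: 5 × 2% × £120,918.10 = £12,091.81
Total penalty = £3,627.54… + £12,091.81 = £15,719.35

£15,719.35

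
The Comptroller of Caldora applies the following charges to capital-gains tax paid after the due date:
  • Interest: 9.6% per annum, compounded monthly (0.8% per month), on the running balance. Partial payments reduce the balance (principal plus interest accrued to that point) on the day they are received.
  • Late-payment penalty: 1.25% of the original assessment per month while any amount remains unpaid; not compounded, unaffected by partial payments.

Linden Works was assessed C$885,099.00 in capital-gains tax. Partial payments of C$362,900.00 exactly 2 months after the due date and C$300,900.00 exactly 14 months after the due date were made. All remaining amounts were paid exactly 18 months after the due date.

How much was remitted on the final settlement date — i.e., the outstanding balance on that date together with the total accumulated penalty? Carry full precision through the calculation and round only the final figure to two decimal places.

Balance at month 2: C$885,099.0000 × (1 + 0.008)^2 = C$899,317.2303…
After C$362,900.00 payment: C$899,317.2303… − C$362,900.00 = C$536,417.2303…
Balance at month 14: C$536,417.2303… × (1 + 0.008)^12 = C$590,240.6345…
After C$300,900.00 payment: C$590,240.6345… − C$300,900.00 = C$289,340.6345…
Balance at month 18: C$289,340.6345… × (1 + 0.008)^4 = C$298,711.2354…
Penalty: 18 × 1.25% × C$885,099.00 = C$199,147.28…
Final settlement = outstanding balance + penalty = C$298,711.2354… + C$199,147.28… = C$497,858.51

C$497,858.51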